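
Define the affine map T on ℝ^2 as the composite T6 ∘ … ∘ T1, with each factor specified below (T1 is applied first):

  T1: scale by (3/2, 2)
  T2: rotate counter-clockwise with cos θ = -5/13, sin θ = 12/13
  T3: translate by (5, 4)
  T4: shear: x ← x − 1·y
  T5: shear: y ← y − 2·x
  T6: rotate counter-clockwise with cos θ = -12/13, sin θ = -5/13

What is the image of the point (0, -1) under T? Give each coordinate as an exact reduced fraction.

T1 scale by (3/2, 2): (0, -1) → (0, -2)
T2 rotate counter-clockwise with cos θ = -5/13, sin θ = 12/13: (0, -2) → (24/13, 10/13)
T3 translate by (5, 4): (24/13, 10/13) → (89/13, 62/13)
T4 shear: x ← x − 1·y: (89/13, 62/13) → (27/13, 62/13)
T5 shear: y ← y − 2·x: (27/13, 62/13) → (27/13, 8/13)
T6 rotate counter-clockwise with cos θ = -12/13, sin θ = -5/13: (27/13, 8/13) → (-284/169, -231/169)

T(p) = (-284/169, -231/169)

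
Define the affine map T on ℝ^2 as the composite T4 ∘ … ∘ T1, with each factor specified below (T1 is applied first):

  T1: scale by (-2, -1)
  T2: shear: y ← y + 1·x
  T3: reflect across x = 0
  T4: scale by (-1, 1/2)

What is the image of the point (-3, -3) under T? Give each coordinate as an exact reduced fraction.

T1 scale by (-2, -1): (-3, -3) → (6, 3)
T2 shear: y ← y + 1·x: (6, 3) → (6, 9)
T3 reflect across x = 0: (6, 9) → (-6, 9)
T4 scale by (-1, 1/2): (-6, 9) → (6, 9/2)

T(p) = (6, 9/2)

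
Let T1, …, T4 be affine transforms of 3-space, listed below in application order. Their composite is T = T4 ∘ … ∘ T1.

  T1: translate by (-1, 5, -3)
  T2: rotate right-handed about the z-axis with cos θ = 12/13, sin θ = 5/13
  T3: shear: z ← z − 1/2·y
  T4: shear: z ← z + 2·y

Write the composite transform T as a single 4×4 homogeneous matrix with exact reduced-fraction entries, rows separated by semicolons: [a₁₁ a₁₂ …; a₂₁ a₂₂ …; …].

T1 = [1 0 0 -1; 0 1 0 5; 0 0 1 -3; 0 0 0 1]
T2·T1 = [12/13 -5/13 0 -37/13; 5/13 12/13 0 55/13; 0 0 1 -3; 0 0 0 1]
T3·…·T1 = [12/13 -5/13 0 -37/13; 5/13 12/13 0 55/13; -5/26 -6/13 1 -133/26; 0 0 0 1]
T4·…·T1 = [12/13 -5/13 0 -37/13; 5/13 12/13 0 55/13; 15/26 18/13 1 87/26; 0 0 0 1]

T = [12/13 -5/13 0 -37/13; 5/13 12/13 0 55/13; 15/26 18/13 1 87/26; 0 0 0 1]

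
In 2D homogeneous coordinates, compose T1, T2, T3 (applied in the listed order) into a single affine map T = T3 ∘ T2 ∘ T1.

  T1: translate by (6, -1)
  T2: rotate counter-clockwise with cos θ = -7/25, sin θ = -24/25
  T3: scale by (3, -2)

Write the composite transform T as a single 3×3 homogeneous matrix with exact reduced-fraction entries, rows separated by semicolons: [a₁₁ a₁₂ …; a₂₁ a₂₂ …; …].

T = [-21/25 72/25 -198/25; 48/25 14/25 274/25; 0 0 1]

T1 = [1 0 6; 0 1 -1; 0 0 1]
T2·T1 = [-7/25 24/25 -66/25; -24/25 -7/25 -137/25; 0 0 1]
T3·…·T1 = [-21/25 72/25 -198/25; 48/25 14/25 274/25; 0 0 1]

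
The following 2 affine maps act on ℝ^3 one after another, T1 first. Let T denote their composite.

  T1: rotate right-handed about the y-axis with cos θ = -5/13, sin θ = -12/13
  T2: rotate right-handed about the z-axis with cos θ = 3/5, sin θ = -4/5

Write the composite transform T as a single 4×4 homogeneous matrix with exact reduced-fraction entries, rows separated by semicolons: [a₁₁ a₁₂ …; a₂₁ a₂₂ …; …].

T = [-3/13 4/5 -36/65 0; 4/13 3/5 48/65 0; 12/13 0 -5/13 0; 0 0 0 1]

T1 = [-5/13 0 -12/13 0; 0 1 0 0; 12/13 0 -5/13 0; 0 0 0 1]
T2·T1 = [-3/13 4/5 -36/65 0; 4/13 3/5 48/65 0; 12/13 0 -5/13 0; 0 0 0 1]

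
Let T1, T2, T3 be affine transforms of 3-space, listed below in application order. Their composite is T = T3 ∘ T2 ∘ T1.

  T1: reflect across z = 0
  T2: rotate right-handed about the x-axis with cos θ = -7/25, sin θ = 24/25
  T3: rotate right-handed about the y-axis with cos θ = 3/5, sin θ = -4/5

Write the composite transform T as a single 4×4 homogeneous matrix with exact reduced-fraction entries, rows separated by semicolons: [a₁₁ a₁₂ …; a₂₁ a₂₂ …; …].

T = [3/5 -96/125 -28/125 0; 0 -7/25 24/25 0; 4/5 72/125 21/125 0; 0 0 0 1]

T1 = [1 0 0 0; 0 1 0 0; 0 0 -1 0; 0 0 0 1]
T2·T1 = [1 0 0 0; 0 -7/25 24/25 0; 0 24/25 7/25 0; 0 0 0 1]
T3·…·T1 = [3/5 -96/125 -28/125 0; 0 -7/25 24/25 0; 4/5 72/125 21/125 0; 0 0 0 1]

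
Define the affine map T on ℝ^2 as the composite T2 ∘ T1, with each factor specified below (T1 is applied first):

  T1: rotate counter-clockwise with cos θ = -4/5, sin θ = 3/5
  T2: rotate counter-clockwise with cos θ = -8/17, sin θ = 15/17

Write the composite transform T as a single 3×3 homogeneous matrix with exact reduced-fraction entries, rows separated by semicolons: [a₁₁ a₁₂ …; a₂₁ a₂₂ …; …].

T1 = [-4/5 -3/5 0; 3/5 -4/5 0; 0 0 1]
T2·T1 = [-13/85 84/85 0; -84/85 -13/85 0; 0 0 1]

T = [-13/85 84/85 0; -84/85 -13/85 0; 0 0 1]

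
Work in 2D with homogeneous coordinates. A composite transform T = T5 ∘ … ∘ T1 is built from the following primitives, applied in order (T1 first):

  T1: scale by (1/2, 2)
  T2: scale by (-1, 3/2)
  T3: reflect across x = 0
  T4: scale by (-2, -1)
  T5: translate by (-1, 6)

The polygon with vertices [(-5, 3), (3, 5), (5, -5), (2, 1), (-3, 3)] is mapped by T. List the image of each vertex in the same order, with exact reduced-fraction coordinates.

T1 scale by (1/2, 2): (-5, 3) → (-5/2, 6); (3, 5) → (3/2, 10); (5, -5) → (5/2, -10); (2, 1) → (1, 2); (-3, 3) → (-3/2, 6)
T2 scale by (-1, 3/2): (-5/2, 6) → (5/2, 9); (3/2, 10) → (-3/2, 15); (5/2, -10) → (-5/2, -15); (1, 2) → (-1, 3); (-3/2, 6) → (3/2, 9)
T3 reflect across x = 0: (5/2, 9) → (-5/2, 9); (-3/2, 15) → (3/2, 15); (-5/2, -15) → (5/2, -15); (-1, 3) → (1, 3); (3/2, 9) → (-3/2, 9)
T4 scale by (-2, -1): (-5/2, 9) → (5, -9); (3/2, 15) → (-3, -15); (5/2, -15) → (-5, 15); (1, 3) → (-2, -3); (-3/2, 9) → (3, -9)
T5 translate by (-1, 6): (5, -9) → (4, -3); (-3, -15) → (-4, -9); (-5, 15) → (-6, 21); (-2, -3) → (-3, 3); (3, -9) → (2, -3)

image vertices: (4, -3), (-4, -9), (-6, 21), (-3, 3), (2, -3)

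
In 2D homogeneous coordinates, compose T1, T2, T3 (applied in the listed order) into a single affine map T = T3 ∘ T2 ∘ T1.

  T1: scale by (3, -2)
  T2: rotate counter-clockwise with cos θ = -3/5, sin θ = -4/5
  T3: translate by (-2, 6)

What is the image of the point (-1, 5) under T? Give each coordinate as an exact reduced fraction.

T1 scale by (3, -2): (-1, 5) → (-3, -10)
T2 rotate counter-clockwise with cos θ = -3/5, sin θ = -4/5: (-3, -10) → (-31/5, 42/5)
T3 translate by (-2, 6): (-31/5, 42/5) → (-41/5, 72/5)

T(p) = (-41/5, 72/5)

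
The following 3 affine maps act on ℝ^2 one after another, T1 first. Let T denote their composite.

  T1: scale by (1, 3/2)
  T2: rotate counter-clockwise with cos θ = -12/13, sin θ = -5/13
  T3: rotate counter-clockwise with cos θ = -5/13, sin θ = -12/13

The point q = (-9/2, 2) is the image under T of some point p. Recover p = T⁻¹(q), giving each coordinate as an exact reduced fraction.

T1 = [1 0 0; 0 3/2 0; 0 0 1]
T2·T1 = [-12/13 15/26 0; -5/13 -18/13 0; 0 0 1]
T3·…·T1 = [0 -3/2 0; 1 0 0; 0 0 1]
det M = 3/2; M⁻¹ = [0 1 0; -2/3 0 0; 0 0 1]
M⁻¹ · (-9/2, 2)ᵀ = (2, 3)ᵀ

p = (2, 3)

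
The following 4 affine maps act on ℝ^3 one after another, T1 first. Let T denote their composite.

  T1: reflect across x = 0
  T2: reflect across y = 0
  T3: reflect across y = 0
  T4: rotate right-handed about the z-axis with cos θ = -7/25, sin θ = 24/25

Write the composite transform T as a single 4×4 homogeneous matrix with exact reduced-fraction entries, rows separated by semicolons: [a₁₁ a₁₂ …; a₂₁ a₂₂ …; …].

T1 = [-1 0 0 0; 0 1 0 0; 0 0 1 0; 0 0 0 1]
T2·T1 = [-1 0 0 0; 0 -1 0 0; 0 0 1 0; 0 0 0 1]
T3·…·T1 = [-1 0 0 0; 0 1 0 0; 0 0 1 0; 0 0 0 1]
T4·…·T1 = [7/25 -24/25 0 0; -24/25 -7/25 0 0; 0 0 1 0; 0 0 0 1]

T = [7/25 -24/25 0 0; -24/25 -7/25 0 0; 0 0 1 0; 0 0 0 1]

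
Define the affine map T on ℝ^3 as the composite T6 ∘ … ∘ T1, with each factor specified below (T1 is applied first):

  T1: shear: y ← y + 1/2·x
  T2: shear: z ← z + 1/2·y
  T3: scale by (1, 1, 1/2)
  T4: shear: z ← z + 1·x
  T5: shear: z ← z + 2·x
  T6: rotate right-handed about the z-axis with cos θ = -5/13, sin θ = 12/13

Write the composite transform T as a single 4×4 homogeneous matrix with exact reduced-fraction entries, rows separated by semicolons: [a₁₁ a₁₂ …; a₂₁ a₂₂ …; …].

T = [-11/13 -12/13 0 0; 19/26 -5/13 0 0; 25/8 1/4 1/2 0; 0 0 0 1]

T1 = [1 0 0 0; 1/2 1 0 0; 0 0 1 0; 0 0 0 1]
T2·T1 = [1 0 0 0; 1/2 1 0 0; 1/4 1/2 1 0; 0 0 0 1]
T3·…·T1 = [1 0 0 0; 1/2 1 0 0; 1/8 1/4 1/2 0; 0 0 0 1]
T4·…·T1 = [1 0 0 0; 1/2 1 0 0; 9/8 1/4 1/2 0; 0 0 0 1]
T5·…·T1 = [1 0 0 0; 1/2 1 0 0; 25/8 1/4 1/2 0; 0 0 0 1]
T6·…·T1 = [-11/13 -12/13 0 0; 19/26 -5/13 0 0; 25/8 1/4 1/2 0; 0 0 0 1]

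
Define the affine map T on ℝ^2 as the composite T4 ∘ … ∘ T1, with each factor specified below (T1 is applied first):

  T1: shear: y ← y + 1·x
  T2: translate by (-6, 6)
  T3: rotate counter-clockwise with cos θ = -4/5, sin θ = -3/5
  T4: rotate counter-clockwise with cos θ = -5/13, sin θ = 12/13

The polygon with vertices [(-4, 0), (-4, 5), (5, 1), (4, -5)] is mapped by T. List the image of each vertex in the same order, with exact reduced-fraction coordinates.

T1 shear: y ← y + 1·x: (-4, 0) → (-4, -4); (-4, 5) → (-4, 1); (5, 1) → (5, 6); (4, -5) → (4, -1)
T2 translate by (-6, 6): (-4, -4) → (-10, 2); (-4, 1) → (-10, 7); (5, 6) → (-1, 12); (4, -1) → (-2, 5)
T3 rotate counter-clockwise with cos θ = -4/5, sin θ = -3/5: (-10, 2) → (46/5, 22/5); (-10, 7) → (61/5, 2/5); (-1, 12) → (8, -9); (-2, 5) → (23/5, -14/5)
T4 rotate counter-clockwise with cos θ = -5/13, sin θ = 12/13: (46/5, 22/5) → (-38/5, 34/5); (61/5, 2/5) → (-329/65, 722/65); (8, -9) → (68/13, 141/13); (23/5, -14/5) → (53/65, 346/65)

image vertices: (-38/5, 34/5), (-329/65, 722/65), (68/13, 141/13), (53/65, 346/65)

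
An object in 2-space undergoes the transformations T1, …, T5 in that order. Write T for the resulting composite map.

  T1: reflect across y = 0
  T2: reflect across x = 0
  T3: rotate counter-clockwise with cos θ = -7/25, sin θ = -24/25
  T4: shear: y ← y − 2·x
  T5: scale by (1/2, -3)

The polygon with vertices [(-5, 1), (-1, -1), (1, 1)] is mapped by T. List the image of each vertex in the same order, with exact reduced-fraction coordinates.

image vertices: (-59/50, -3/5), (17/50, 39/5), (-17/50, -39/5)

T1 reflect across y = 0: (-5, 1) → (-5, -1); (-1, -1) → (-1, 1); (1, 1) → (1, -1)
T2 reflect across x = 0: (-5, -1) → (5, -1); (-1, 1) → (1, 1); (1, -1) → (-1, -1)
T3 rotate counter-clockwise with cos θ = -7/25, sin θ = -24/25: (5, -1) → (-59/25, -113/25); (1, 1) → (17/25, -31/25); (-1, -1) → (-17/25, 31/25)
T4 shear: y ← y − 2·x: (-59/25, -113/25) → (-59/25, 1/5); (17/25, -31/25) → (17/25, -13/5); (-17/25, 31/25) → (-17/25, 13/5)
T5 scale by (1/2, -3): (-59/25, 1/5) → (-59/50, -3/5); (17/25, -13/5) → (17/50, 39/5); (-17/25, 13/5) → (-17/50, -39/5)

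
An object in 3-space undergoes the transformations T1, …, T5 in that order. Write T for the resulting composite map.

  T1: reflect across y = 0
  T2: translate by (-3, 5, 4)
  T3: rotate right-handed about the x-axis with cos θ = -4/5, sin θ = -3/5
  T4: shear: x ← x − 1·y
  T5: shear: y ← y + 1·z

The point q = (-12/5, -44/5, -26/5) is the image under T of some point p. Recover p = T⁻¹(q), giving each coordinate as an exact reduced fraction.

p = (-3, -1, -2)

T1 = [1 0 0 0; 0 -1 0 0; 0 0 1 0; 0 0 0 1]
T2·T1 = [1 0 0 -3; 0 -1 0 5; 0 0 1 4; 0 0 0 1]
T3·…·T1 = [1 0 0 -3; 0 4/5 3/5 -8/5; 0 3/5 -4/5 -31/5; 0 0 0 1]
T4·…·T1 = [1 -4/5 -3/5 -7/5; 0 4/5 3/5 -8/5; 0 3/5 -4/5 -31/5; 0 0 0 1]
T5·…·T1 = [1 -4/5 -3/5 -7/5; 0 7/5 -1/5 -39/5; 0 3/5 -4/5 -31/5; 0 0 0 1]
det M = -1; M⁻¹ = [1 1 -1 3; 0 4/5 -1/5 5; 0 3/5 -7/5 -4; 0 0 0 1]
M⁻¹ · (-12/5, -44/5, -26/5)ᵀ = (-3, -1, -2)ᵀ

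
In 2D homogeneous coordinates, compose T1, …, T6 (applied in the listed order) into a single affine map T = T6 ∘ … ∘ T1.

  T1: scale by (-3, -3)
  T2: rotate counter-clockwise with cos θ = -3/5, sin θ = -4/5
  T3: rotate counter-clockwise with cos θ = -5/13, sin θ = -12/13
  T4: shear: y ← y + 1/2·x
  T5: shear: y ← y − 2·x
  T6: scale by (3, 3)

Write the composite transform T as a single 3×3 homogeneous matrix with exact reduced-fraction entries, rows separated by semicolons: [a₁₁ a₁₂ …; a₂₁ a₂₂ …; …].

T1 = [-3 0 0; 0 -3 0; 0 0 1]
T2·T1 = [9/5 -12/5 0; 12/5 9/5 0; 0 0 1]
T3·…·T1 = [99/65 168/65 0; -168/65 99/65 0; 0 0 1]
T4·…·T1 = [99/65 168/65 0; -237/130 183/65 0; 0 0 1]
T5·…·T1 = [99/65 168/65 0; -633/130 -153/65 0; 0 0 1]
T6·…·T1 = [297/65 504/65 0; -1899/130 -459/65 0; 0 0 1]

T = [297/65 504/65 0; -1899/130 -459/65 0; 0 0 1]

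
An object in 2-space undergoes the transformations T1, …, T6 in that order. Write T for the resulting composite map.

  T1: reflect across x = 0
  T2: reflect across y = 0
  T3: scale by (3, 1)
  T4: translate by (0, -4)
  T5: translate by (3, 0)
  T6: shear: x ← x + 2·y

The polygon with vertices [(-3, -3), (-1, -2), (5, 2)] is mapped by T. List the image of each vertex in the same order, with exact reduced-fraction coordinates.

T1 reflect across x = 0: (-3, -3) → (3, -3); (-1, -2) → (1, -2); (5, 2) → (-5, 2)
T2 reflect across y = 0: (3, -3) → (3, 3); (1, -2) → (1, 2); (-5, 2) → (-5, -2)
T3 scale by (3, 1): (3, 3) → (9, 3); (1, 2) → (3, 2); (-5, -2) → (-15, -2)
T4 translate by (0, -4): (9, 3) → (9, -1); (3, 2) → (3, -2); (-15, -2) → (-15, -6)
T5 translate by (3, 0): (9, -1) → (12, -1); (3, -2) → (6, -2); (-15, -6) → (-12, -6)
T6 shear: x ← x + 2·y: (12, -1) → (10, -1); (6, -2) → (2, -2); (-12, -6) → (-24, -6)

image vertices: (10, -1), (2, -2), (-24, -6)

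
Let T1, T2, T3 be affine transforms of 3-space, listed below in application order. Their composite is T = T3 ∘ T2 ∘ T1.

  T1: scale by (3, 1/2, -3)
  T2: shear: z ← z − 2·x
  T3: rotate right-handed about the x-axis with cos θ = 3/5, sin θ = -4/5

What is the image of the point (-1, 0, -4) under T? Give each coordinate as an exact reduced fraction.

T(p) = (-3, 72/5, 54/5)

T1 scale by (3, 1/2, -3): (-1, 0, -4) → (-3, 0, 12)
T2 shear: z ← z − 2·x: (-3, 0, 12) → (-3, 0, 18)
T3 rotate right-handed about the x-axis with cos θ = 3/5, sin θ = -4/5: (-3, 0, 18) → (-3, 72/5, 54/5)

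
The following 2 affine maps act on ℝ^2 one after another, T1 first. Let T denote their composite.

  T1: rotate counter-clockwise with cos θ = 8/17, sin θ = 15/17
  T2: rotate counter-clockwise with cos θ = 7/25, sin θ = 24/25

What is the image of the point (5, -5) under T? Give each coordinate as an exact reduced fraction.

T1 rotate counter-clockwise with cos θ = 8/17, sin θ = 15/17: (5, -5) → (115/17, 35/17)
T2 rotate counter-clockwise with cos θ = 7/25, sin θ = 24/25: (115/17, 35/17) → (-7/85, 601/85)

T(p) = (-7/85, 601/85)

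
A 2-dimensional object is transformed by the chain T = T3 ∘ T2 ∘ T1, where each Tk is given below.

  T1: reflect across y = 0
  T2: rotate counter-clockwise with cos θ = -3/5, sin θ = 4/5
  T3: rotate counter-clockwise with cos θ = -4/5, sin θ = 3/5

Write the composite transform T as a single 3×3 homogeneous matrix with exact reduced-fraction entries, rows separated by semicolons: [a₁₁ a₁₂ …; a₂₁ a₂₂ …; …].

T = [0 -1 0; -1 0 0; 0 0 1]

T1 = [1 0 0; 0 -1 0; 0 0 1]
T2·T1 = [-3/5 4/5 0; 4/5 3/5 0; 0 0 1]
T3·…·T1 = [0 -1 0; -1 0 0; 0 0 1]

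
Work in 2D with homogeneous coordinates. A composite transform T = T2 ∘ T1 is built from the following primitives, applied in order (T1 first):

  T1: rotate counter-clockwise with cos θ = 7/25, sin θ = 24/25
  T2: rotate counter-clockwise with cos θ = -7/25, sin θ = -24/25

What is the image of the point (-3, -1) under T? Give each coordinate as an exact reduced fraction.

T1 rotate counter-clockwise with cos θ = 7/25, sin θ = 24/25: (-3, -1) → (3/25, -79/25)
T2 rotate counter-clockwise with cos θ = -7/25, sin θ = -24/25: (3/25, -79/25) → (-1917/625, 481/625)

T(p) = (-1917/625, 481/625)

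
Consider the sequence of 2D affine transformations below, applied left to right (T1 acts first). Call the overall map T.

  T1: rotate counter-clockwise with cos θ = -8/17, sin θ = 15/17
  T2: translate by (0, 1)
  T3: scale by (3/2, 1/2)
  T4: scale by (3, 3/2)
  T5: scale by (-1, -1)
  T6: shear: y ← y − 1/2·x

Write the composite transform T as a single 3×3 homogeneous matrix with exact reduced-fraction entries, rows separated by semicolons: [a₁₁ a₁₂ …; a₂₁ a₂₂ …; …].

T1 = [-8/17 -15/17 0; 15/17 -8/17 0; 0 0 1]
T2·T1 = [-8/17 -15/17 0; 15/17 -8/17 1; 0 0 1]
T3·…·T1 = [-12/17 -45/34 0; 15/34 -4/17 1/2; 0 0 1]
T4·…·T1 = [-36/17 -135/34 0; 45/68 -6/17 3/4; 0 0 1]
T5·…·T1 = [36/17 135/34 0; -45/68 6/17 -3/4; 0 0 1]
T6·…·T1 = [36/17 135/34 0; -117/68 -111/68 -3/4; 0 0 1]

T = [36/17 135/34 0; -117/68 -111/68 -3/4; 0 0 1]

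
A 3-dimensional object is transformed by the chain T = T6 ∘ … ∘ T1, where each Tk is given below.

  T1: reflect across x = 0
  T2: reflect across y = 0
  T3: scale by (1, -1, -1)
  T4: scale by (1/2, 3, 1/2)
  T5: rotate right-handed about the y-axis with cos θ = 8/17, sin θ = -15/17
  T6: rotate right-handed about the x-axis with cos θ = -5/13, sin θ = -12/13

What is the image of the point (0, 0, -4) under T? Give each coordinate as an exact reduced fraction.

T1 reflect across x = 0: (0, 0, -4) → (0, 0, -4)
T2 reflect across y = 0: (0, 0, -4) → (0, 0, -4)
T3 scale by (1, -1, -1): (0, 0, -4) → (0, 0, 4)
T4 scale by (1/2, 3, 1/2): (0, 0, 4) → (0, 0, 2)
T5 rotate right-handed about the y-axis with cos θ = 8/17, sin θ = -15/17: (0, 0, 2) → (-30/17, 0, 16/17)
T6 rotate right-handed about the x-axis with cos θ = -5/13, sin θ = -12/13: (-30/17, 0, 16/17) → (-30/17, 192/221, -80/221)

T(p) = (-30/17, 192/221, -80/221)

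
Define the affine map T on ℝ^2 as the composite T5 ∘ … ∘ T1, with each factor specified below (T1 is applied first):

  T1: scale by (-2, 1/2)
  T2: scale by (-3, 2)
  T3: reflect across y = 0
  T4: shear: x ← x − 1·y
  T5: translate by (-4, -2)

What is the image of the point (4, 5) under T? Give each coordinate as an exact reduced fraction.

T1 scale by (-2, 1/2): (4, 5) → (-8, 5/2)
T2 scale by (-3, 2): (-8, 5/2) → (24, 5)
T3 reflect across y = 0: (24, 5) → (24, -5)
T4 shear: x ← x − 1·y: (24, -5) → (29, -5)
T5 translate by (-4, -2): (29, -5) → (25, -7)

T(p) = (25, -7)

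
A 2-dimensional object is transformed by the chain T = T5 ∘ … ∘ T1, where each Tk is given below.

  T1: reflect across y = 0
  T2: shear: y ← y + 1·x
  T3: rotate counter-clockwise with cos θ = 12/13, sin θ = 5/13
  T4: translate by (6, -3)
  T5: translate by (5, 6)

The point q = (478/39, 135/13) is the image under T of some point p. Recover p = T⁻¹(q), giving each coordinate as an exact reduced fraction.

p = (4, -7/3)

T1 = [1 0 0; 0 -1 0; 0 0 1]
T2·T1 = [1 0 0; 1 -1 0; 0 0 1]
T3·…·T1 = [7/13 5/13 0; 17/13 -12/13 0; 0 0 1]
T4·…·T1 = [7/13 5/13 6; 17/13 -12/13 -3; 0 0 1]
T5·…·T1 = [7/13 5/13 11; 17/13 -12/13 3; 0 0 1]
det M = -1; M⁻¹ = [12/13 5/13 -147/13; 17/13 -7/13 -166/13; 0 0 1]
M⁻¹ · (478/39, 135/13)ᵀ = (4, -7/3)ᵀ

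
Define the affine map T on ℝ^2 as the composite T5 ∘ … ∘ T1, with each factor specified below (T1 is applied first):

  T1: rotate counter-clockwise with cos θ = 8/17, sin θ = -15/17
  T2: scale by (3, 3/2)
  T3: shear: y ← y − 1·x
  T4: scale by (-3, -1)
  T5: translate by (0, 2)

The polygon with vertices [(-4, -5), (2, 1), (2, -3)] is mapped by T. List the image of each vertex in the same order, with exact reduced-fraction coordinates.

image vertices: (963/17, -317/17), (-279/17, 160/17), (261/17, 28/17)

T1 rotate counter-clockwise with cos θ = 8/17, sin θ = -15/17: (-4, -5) → (-107/17, 20/17); (2, 1) → (31/17, -22/17); (2, -3) → (-29/17, -54/17)
T2 scale by (3, 3/2): (-107/17, 20/17) → (-321/17, 30/17); (31/17, -22/17) → (93/17, -33/17); (-29/17, -54/17) → (-87/17, -81/17)
T3 shear: y ← y − 1·x: (-321/17, 30/17) → (-321/17, 351/17); (93/17, -33/17) → (93/17, -126/17); (-87/17, -81/17) → (-87/17, 6/17)
T4 scale by (-3, -1): (-321/17, 351/17) → (963/17, -351/17); (93/17, -126/17) → (-279/17, 126/17); (-87/17, 6/17) → (261/17, -6/17)
T5 translate by (0, 2): (963/17, -351/17) → (963/17, -317/17); (-279/17, 126/17) → (-279/17, 160/17); (261/17, -6/17) → (261/17, 28/17)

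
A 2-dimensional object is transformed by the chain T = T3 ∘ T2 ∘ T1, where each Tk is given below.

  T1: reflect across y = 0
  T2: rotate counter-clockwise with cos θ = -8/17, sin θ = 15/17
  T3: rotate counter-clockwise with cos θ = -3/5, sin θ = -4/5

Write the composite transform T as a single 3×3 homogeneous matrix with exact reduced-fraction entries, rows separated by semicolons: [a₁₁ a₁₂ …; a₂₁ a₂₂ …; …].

T = [84/85 -13/85 0; -13/85 -84/85 0; 0 0 1]

T1 = [1 0 0; 0 -1 0; 0 0 1]
T2·T1 = [-8/17 15/17 0; 15/17 8/17 0; 0 0 1]
T3·…·T1 = [84/85 -13/85 0; -13/85 -84/85 0; 0 0 1]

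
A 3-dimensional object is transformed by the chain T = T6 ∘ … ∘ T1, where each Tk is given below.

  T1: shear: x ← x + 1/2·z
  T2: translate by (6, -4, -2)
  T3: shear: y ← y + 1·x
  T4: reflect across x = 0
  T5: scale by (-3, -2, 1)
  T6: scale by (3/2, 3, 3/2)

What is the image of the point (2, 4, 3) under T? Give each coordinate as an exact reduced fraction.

T1 shear: x ← x + 1/2·z: (2, 4, 3) → (7/2, 4, 3)
T2 translate by (6, -4, -2): (7/2, 4, 3) → (19/2, 0, 1)
T3 shear: y ← y + 1·x: (19/2, 0, 1) → (19/2, 19/2, 1)
T4 reflect across x = 0: (19/2, 19/2, 1) → (-19/2, 19/2, 1)
T5 scale by (-3, -2, 1): (-19/2, 19/2, 1) → (57/2, -19, 1)
T6 scale by (3/2, 3, 3/2): (57/2, -19, 1) → (171/4, -57, 3/2)

T(p) = (171/4, -57, 3/2)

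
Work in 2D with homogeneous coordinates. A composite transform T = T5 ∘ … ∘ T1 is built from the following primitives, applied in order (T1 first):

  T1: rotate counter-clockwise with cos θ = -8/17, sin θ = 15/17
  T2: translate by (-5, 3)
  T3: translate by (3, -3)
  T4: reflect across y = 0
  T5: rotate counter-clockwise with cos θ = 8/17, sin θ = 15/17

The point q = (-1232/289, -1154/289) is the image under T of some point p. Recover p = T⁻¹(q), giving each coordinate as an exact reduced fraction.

T1 = [-8/17 -15/17 0; 15/17 -8/17 0; 0 0 1]
T2·T1 = [-8/17 -15/17 -5; 15/17 -8/17 3; 0 0 1]
T3·…·T1 = [-8/17 -15/17 -2; 15/17 -8/17 0; 0 0 1]
T4·…·T1 = [-8/17 -15/17 -2; -15/17 8/17 0; 0 0 1]
T5·…·T1 = [161/289 -240/289 -16/17; -240/289 -161/289 -30/17; 0 0 1]
det M = -1; M⁻¹ = [161/289 -240/289 -16/17; -240/289 -161/289 -30/17; 0 0 1]
M⁻¹ · (-1232/289, -1154/289)ᵀ = (0, 4)ᵀ

p = (0, 4)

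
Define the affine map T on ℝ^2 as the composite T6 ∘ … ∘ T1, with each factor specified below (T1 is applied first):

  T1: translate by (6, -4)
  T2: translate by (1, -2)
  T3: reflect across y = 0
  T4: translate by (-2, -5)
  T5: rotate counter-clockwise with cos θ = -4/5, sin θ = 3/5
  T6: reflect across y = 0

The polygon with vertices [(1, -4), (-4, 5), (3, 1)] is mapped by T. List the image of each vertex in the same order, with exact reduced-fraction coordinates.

image vertices: (-39/5, 2/5), (8/5, -19/5), (-32/5, -24/5)

T1 translate by (6, -4): (1, -4) → (7, -8); (-4, 5) → (2, 1); (3, 1) → (9, -3)
T2 translate by (1, -2): (7, -8) → (8, -10); (2, 1) → (3, -1); (9, -3) → (10, -5)
T3 reflect across y = 0: (8, -10) → (8, 10); (3, -1) → (3, 1); (10, -5) → (10, 5)
T4 translate by (-2, -5): (8, 10) → (6, 5); (3, 1) → (1, -4); (10, 5) → (8, 0)
T5 rotate counter-clockwise with cos θ = -4/5, sin θ = 3/5: (6, 5) → (-39/5, -2/5); (1, -4) → (8/5, 19/5); (8, 0) → (-32/5, 24/5)
T6 reflect across y = 0: (-39/5, -2/5) → (-39/5, 2/5); (8/5, 19/5) → (8/5, -19/5); (-32/5, 24/5) → (-32/5, -24/5)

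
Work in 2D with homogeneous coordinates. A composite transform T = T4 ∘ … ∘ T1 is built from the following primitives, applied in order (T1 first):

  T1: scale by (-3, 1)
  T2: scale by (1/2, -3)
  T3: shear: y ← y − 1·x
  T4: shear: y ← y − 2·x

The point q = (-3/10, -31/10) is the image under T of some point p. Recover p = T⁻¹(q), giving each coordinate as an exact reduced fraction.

p = (1/5, 4/3)

T1 = [-3 0 0; 0 1 0; 0 0 1]
T2·T1 = [-3/2 0 0; 0 -3 0; 0 0 1]
T3·…·T1 = [-3/2 0 0; 3/2 -3 0; 0 0 1]
T4·…·T1 = [-3/2 0 0; 9/2 -3 0; 0 0 1]
det M = 9/2; M⁻¹ = [-2/3 0 0; -1 -1/3 0; 0 0 1]
M⁻¹ · (-3/10, -31/10)ᵀ = (1/5, 4/3)ᵀ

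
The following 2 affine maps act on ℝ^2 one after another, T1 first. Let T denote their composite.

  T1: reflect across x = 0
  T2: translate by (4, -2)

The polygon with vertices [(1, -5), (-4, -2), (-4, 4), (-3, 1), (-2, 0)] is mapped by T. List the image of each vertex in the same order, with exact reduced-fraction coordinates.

T1 reflect across x = 0: (1, -5) → (-1, -5); (-4, -2) → (4, -2); (-4, 4) → (4, 4); (-3, 1) → (3, 1); (-2, 0) → (2, 0)
T2 translate by (4, -2): (-1, -5) → (3, -7); (4, -2) → (8, -4); (4, 4) → (8, 2); (3, 1) → (7, -1); (2, 0) → (6, -2)

image vertices: (3, -7), (8, -4), (8, 2), (7, -1), (6, -2)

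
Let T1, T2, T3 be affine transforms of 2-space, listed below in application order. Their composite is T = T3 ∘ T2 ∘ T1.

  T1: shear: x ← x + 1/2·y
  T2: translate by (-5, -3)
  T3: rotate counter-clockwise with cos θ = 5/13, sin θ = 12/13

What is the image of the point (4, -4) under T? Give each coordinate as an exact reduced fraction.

T1 shear: x ← x + 1/2·y: (4, -4) → (2, -4)
T2 translate by (-5, -3): (2, -4) → (-3, -7)
T3 rotate counter-clockwise with cos θ = 5/13, sin θ = 12/13: (-3, -7) → (69/13, -71/13)

T(p) = (69/13, -71/13)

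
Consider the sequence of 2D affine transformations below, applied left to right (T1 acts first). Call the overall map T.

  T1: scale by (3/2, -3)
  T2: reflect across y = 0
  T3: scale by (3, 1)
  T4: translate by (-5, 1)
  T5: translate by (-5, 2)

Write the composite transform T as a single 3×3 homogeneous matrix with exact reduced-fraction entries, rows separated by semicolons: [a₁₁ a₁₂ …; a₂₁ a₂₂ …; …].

T = [9/2 0 -10; 0 3 3; 0 0 1]

T1 = [3/2 0 0; 0 -3 0; 0 0 1]
T2·T1 = [3/2 0 0; 0 3 0; 0 0 1]
T3·…·T1 = [9/2 0 0; 0 3 0; 0 0 1]
T4·…·T1 = [9/2 0 -5; 0 3 1; 0 0 1]
T5·…·T1 = [9/2 0 -10; 0 3 3; 0 0 1]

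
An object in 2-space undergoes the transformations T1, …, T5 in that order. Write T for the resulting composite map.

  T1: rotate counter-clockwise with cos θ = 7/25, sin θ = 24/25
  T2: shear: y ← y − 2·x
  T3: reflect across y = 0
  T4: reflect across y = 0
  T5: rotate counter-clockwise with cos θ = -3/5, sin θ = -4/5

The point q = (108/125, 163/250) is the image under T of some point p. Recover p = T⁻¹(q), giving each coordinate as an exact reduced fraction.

T1 = [7/25 -24/25 0; 24/25 7/25 0; 0 0 1]
T2·T1 = [7/25 -24/25 0; 2/5 11/5 0; 0 0 1]
T3·…·T1 = [7/25 -24/25 0; -2/5 -11/5 0; 0 0 1]
T4·…·T1 = [7/25 -24/25 0; 2/5 11/5 0; 0 0 1]
T5·…·T1 = [19/125 292/125 0; -58/125 -69/125 0; 0 0 1]
det M = 1; M⁻¹ = [-69/125 -292/125 0; 58/125 19/125 0; 0 0 1]
M⁻¹ · (108/125, 163/250)ᵀ = (-2, 1/2)ᵀ

p = (-2, 1/2)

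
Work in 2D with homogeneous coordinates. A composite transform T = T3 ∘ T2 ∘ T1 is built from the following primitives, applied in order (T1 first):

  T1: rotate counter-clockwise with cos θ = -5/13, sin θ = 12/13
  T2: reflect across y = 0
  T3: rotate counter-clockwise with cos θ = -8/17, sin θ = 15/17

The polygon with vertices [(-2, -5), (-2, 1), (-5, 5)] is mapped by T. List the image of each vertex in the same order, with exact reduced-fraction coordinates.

T1 rotate counter-clockwise with cos θ = -5/13, sin θ = 12/13: (-2, -5) → (70/13, 1/13); (-2, 1) → (-2/13, -29/13); (-5, 5) → (-35/13, -85/13)
T2 reflect across y = 0: (70/13, 1/13) → (70/13, -1/13); (-2/13, -29/13) → (-2/13, 29/13); (-35/13, -85/13) → (-35/13, 85/13)
T3 rotate counter-clockwise with cos θ = -8/17, sin θ = 15/17: (70/13, -1/13) → (-545/221, 1058/221); (-2/13, 29/13) → (-419/221, -262/221); (-35/13, 85/13) → (-995/221, -1205/221)

image vertices: (-545/221, 1058/221), (-419/221, -262/221), (-995/221, -1205/221)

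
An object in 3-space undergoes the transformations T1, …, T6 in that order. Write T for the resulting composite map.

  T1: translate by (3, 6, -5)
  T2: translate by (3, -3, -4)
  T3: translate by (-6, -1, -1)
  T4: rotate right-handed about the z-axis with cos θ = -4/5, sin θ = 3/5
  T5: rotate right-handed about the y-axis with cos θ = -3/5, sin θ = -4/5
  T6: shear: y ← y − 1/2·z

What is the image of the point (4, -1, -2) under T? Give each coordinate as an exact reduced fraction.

T1 translate by (3, 6, -5): (4, -1, -2) → (7, 5, -7)
T2 translate by (3, -3, -4): (7, 5, -7) → (10, 2, -11)
T3 translate by (-6, -1, -1): (10, 2, -11) → (4, 1, -12)
T4 rotate right-handed about the z-axis with cos θ = -4/5, sin θ = 3/5: (4, 1, -12) → (-19/5, 8/5, -12)
T5 rotate right-handed about the y-axis with cos θ = -3/5, sin θ = -4/5: (-19/5, 8/5, -12) → (297/25, 8/5, 104/25)
T6 shear: y ← y − 1/2·z: (297/25, 8/5, 104/25) → (297/25, -12/25, 104/25)

T(p) = (297/25, -12/25, 104/25)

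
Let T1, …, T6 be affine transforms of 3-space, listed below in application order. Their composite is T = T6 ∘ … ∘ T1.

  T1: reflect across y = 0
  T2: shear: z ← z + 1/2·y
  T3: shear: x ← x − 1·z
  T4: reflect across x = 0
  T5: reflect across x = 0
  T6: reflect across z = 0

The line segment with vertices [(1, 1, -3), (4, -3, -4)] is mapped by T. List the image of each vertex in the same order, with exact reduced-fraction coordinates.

image vertices: (9/2, -1, 7/2), (13/2, 3, 5/2)

T1 reflect across y = 0: (1, 1, -3) → (1, -1, -3); (4, -3, -4) → (4, 3, -4)
T2 shear: z ← z + 1/2·y: (1, -1, -3) → (1, -1, -7/2); (4, 3, -4) → (4, 3, -5/2)
T3 shear: x ← x − 1·z: (1, -1, -7/2) → (9/2, -1, -7/2); (4, 3, -5/2) → (13/2, 3, -5/2)
T4 reflect across x = 0: (9/2, -1, -7/2) → (-9/2, -1, -7/2); (13/2, 3, -5/2) → (-13/2, 3, -5/2)
T5 reflect across x = 0: (-9/2, -1, -7/2) → (9/2, -1, -7/2); (-13/2, 3, -5/2) → (13/2, 3, -5/2)
T6 reflect across z = 0: (9/2, -1, -7/2) → (9/2, -1, 7/2); (13/2, 3, -5/2) → (13/2, 3, 5/2)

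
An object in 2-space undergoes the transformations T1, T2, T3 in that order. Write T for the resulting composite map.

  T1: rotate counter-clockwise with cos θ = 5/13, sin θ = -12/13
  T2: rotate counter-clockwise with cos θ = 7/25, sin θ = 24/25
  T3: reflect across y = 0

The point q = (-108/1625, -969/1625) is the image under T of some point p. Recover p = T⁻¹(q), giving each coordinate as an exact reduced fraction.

T1 = [5/13 12/13 0; -12/13 5/13 0; 0 0 1]
T2·T1 = [323/325 -36/325 0; 36/325 323/325 0; 0 0 1]
T3·…·T1 = [323/325 -36/325 0; -36/325 -323/325 0; 0 0 1]
det M = -1; M⁻¹ = [323/325 -36/325 0; -36/325 -323/325 0; 0 0 1]
M⁻¹ · (-108/1625, -969/1625)ᵀ = (0, 3/5)ᵀ

p = (0, 3/5)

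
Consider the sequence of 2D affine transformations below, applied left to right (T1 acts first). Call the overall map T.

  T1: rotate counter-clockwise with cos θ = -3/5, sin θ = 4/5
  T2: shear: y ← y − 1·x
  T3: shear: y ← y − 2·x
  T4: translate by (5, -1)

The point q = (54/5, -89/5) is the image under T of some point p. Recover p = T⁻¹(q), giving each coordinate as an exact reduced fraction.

p = (-3, -5)

T1 = [-3/5 -4/5 0; 4/5 -3/5 0; 0 0 1]
T2·T1 = [-3/5 -4/5 0; 7/5 1/5 0; 0 0 1]
T3·…·T1 = [-3/5 -4/5 0; 13/5 9/5 0; 0 0 1]
T4·…·T1 = [-3/5 -4/5 5; 13/5 9/5 -1; 0 0 1]
det M = 1; M⁻¹ = [9/5 4/5 -41/5; -13/5 -3/5 62/5; 0 0 1]
M⁻¹ · (54/5, -89/5)ᵀ = (-3, -5)ᵀ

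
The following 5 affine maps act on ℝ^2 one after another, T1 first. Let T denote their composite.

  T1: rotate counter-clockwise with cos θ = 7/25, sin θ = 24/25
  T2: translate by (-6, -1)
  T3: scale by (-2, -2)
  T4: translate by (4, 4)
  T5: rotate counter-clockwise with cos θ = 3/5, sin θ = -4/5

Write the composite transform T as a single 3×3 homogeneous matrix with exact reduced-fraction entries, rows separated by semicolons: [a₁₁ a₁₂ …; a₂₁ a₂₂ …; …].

T1 = [7/25 -24/25 0; 24/25 7/25 0; 0 0 1]
T2·T1 = [7/25 -24/25 -6; 24/25 7/25 -1; 0 0 1]
T3·…·T1 = [-14/25 48/25 12; -48/25 -14/25 2; 0 0 1]
T4·…·T1 = [-14/25 48/25 16; -48/25 -14/25 6; 0 0 1]
T5·…·T1 = [-234/125 88/125 72/5; -88/125 -234/125 -46/5; 0 0 1]

T = [-234/125 88/125 72/5; -88/125 -234/125 -46/5; 0 0 1]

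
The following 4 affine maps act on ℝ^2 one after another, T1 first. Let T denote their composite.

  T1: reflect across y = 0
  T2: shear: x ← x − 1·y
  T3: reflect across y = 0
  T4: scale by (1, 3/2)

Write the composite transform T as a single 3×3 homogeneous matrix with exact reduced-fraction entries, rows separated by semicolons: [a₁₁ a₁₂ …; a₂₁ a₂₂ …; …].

T = [1 1 0; 0 3/2 0; 0 0 1]

T1 = [1 0 0; 0 -1 0; 0 0 1]
T2·T1 = [1 1 0; 0 -1 0; 0 0 1]
T3·…·T1 = [1 1 0; 0 1 0; 0 0 1]
T4·…·T1 = [1 1 0; 0 3/2 0; 0 0 1]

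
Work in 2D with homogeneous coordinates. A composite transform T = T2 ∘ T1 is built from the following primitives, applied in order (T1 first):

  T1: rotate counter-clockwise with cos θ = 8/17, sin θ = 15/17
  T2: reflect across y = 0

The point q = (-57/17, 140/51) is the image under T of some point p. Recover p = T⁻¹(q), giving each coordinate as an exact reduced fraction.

p = (-4, 5/3)

T1 = [8/17 -15/17 0; 15/17 8/17 0; 0 0 1]
T2·T1 = [8/17 -15/17 0; -15/17 -8/17 0; 0 0 1]
det M = -1; M⁻¹ = [8/17 -15/17 0; -15/17 -8/17 0; 0 0 1]
M⁻¹ · (-57/17, 140/51)ᵀ = (-4, 5/3)ᵀ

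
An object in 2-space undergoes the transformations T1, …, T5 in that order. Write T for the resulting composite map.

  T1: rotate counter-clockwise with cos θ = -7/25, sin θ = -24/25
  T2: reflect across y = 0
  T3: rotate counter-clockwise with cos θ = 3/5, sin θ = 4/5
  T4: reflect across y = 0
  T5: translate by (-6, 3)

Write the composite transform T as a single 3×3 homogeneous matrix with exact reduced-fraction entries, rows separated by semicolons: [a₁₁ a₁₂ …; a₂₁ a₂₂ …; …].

T = [-117/125 44/125 -6; -44/125 -117/125 3; 0 0 1]

T1 = [-7/25 24/25 0; -24/25 -7/25 0; 0 0 1]
T2·T1 = [-7/25 24/25 0; 24/25 7/25 0; 0 0 1]
T3·…·T1 = [-117/125 44/125 0; 44/125 117/125 0; 0 0 1]
T4·…·T1 = [-117/125 44/125 0; -44/125 -117/125 0; 0 0 1]
T5·…·T1 = [-117/125 44/125 -6; -44/125 -117/125 3; 0 0 1]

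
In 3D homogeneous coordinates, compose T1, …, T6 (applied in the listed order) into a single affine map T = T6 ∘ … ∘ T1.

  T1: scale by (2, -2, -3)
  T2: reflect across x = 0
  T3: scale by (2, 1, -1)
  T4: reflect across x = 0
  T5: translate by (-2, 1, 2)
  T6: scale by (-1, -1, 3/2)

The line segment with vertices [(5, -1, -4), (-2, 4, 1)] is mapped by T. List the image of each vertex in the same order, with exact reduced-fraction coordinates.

image vertices: (-18, -3, -15), (10, 7, 15/2)

T1 scale by (2, -2, -3): (5, -1, -4) → (10, 2, 12); (-2, 4, 1) → (-4, -8, -3)
T2 reflect across x = 0: (10, 2, 12) → (-10, 2, 12); (-4, -8, -3) → (4, -8, -3)
T3 scale by (2, 1, -1): (-10, 2, 12) → (-20, 2, -12); (4, -8, -3) → (8, -8, 3)
T4 reflect across x = 0: (-20, 2, -12) → (20, 2, -12); (8, -8, 3) → (-8, -8, 3)
T5 translate by (-2, 1, 2): (20, 2, -12) → (18, 3, -10); (-8, -8, 3) → (-10, -7, 5)
T6 scale by (-1, -1, 3/2): (18, 3, -10) → (-18, -3, -15); (-10, -7, 5) → (10, 7, 15/2)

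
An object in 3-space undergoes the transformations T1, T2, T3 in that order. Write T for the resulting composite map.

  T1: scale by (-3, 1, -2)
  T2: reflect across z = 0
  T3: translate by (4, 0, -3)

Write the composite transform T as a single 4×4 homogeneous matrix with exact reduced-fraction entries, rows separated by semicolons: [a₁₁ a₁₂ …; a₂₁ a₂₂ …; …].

T = [-3 0 0 4; 0 1 0 0; 0 0 2 -3; 0 0 0 1]

T1 = [-3 0 0 0; 0 1 0 0; 0 0 -2 0; 0 0 0 1]
T2·T1 = [-3 0 0 0; 0 1 0 0; 0 0 2 0; 0 0 0 1]
T3·…·T1 = [-3 0 0 4; 0 1 0 0; 0 0 2 -3; 0 0 0 1]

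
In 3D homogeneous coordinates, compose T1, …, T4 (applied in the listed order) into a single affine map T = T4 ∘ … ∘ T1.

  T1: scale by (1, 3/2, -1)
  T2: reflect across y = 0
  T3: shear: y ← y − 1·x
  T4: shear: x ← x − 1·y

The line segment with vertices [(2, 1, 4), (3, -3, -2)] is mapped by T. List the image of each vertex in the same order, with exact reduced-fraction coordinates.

image vertices: (11/2, -7/2, -4), (3/2, 3/2, 2)

T1 scale by (1, 3/2, -1): (2, 1, 4) → (2, 3/2, -4); (3, -3, -2) → (3, -9/2, 2)
T2 reflect across y = 0: (2, 3/2, -4) → (2, -3/2, -4); (3, -9/2, 2) → (3, 9/2, 2)
T3 shear: y ← y − 1·x: (2, -3/2, -4) → (2, -7/2, -4); (3, 9/2, 2) → (3, 3/2, 2)
T4 shear: x ← x − 1·y: (2, -7/2, -4) → (11/2, -7/2, -4); (3, 3/2, 2) → (3/2, 3/2, 2)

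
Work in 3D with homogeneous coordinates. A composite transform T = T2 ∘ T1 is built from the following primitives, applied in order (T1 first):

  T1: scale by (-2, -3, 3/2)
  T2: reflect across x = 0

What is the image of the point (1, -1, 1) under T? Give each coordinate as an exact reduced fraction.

T(p) = (2, 3, 3/2)

T1 scale by (-2, -3, 3/2): (1, -1, 1) → (-2, 3, 3/2)
T2 reflect across x = 0: (-2, 3, 3/2) → (2, 3, 3/2)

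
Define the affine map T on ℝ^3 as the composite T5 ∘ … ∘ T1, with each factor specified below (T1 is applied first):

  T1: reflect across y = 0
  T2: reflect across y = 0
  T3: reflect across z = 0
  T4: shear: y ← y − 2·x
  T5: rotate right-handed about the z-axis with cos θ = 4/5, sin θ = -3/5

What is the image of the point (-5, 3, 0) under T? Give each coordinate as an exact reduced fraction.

T(p) = (19/5, 67/5, 0)

T1 reflect across y = 0: (-5, 3, 0) → (-5, -3, 0)
T2 reflect across y = 0: (-5, -3, 0) → (-5, 3, 0)
T3 reflect across z = 0: (-5, 3, 0) → (-5, 3, 0)
T4 shear: y ← y − 2·x: (-5, 3, 0) → (-5, 13, 0)
T5 rotate right-handed about the z-axis with cos θ = 4/5, sin θ = -3/5: (-5, 13, 0) → (19/5, 67/5, 0)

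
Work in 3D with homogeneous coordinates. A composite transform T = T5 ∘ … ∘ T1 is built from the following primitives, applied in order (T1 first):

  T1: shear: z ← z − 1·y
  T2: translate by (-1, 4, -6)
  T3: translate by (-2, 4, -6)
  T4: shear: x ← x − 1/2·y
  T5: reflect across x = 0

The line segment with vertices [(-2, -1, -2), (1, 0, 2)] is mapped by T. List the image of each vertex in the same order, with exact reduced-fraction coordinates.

image vertices: (17/2, 7, -13), (6, 8, -10)

T1 shear: z ← z − 1·y: (-2, -1, -2) → (-2, -1, -1); (1, 0, 2) → (1, 0, 2)
T2 translate by (-1, 4, -6): (-2, -1, -1) → (-3, 3, -7); (1, 0, 2) → (0, 4, -4)
T3 translate by (-2, 4, -6): (-3, 3, -7) → (-5, 7, -13); (0, 4, -4) → (-2, 8, -10)
T4 shear: x ← x − 1/2·y: (-5, 7, -13) → (-17/2, 7, -13); (-2, 8, -10) → (-6, 8, -10)
T5 reflect across x = 0: (-17/2, 7, -13) → (17/2, 7, -13); (-6, 8, -10) → (6, 8, -10)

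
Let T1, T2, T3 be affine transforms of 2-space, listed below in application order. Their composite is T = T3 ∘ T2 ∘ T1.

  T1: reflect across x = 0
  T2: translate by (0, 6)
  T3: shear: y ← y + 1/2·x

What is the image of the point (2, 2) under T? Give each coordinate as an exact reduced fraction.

T(p) = (-2, 7)

T1 reflect across x = 0: (2, 2) → (-2, 2)
T2 translate by (0, 6): (-2, 2) → (-2, 8)
T3 shear: y ← y + 1/2·x: (-2, 8) → (-2, 7)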